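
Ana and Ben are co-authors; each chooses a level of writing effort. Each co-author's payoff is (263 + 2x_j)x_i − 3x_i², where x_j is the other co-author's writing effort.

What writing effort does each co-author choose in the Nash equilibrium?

65.75

Ana's payoff is (263 + 2x_B)x_A − 3x_A².
∂π/∂x_A = 263 + 2x_B − 6x_A = 0, so x_A = 263/6 + (1/3)x_B.
Setting x_A = x_B in the reaction function: x_A = 263/6 + (1/3)x_A, so x_A = (263/6) / (2/3) = 65.75.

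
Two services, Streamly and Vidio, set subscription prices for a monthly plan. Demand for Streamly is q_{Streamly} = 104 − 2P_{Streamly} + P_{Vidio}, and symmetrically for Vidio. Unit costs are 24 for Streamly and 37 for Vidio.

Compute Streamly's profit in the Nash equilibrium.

1613.12

Streamly's profit: π = (P_{Streamly} − 24)(104 − 2P_{Streamly} + P_{Vidio}).
∂π/∂P_{Streamly} = 152 − 4P_{Streamly} + P_{Vidio} = 0 ⇒ P_{Streamly} = 38 + 0.25P_{Vidio}.
Similarly P_{Vidio} = 44.5 + 0.25P_{Streamly}.
Plugging P_{Vidio} into Streamly's best response: P_{Streamly} = 38 + 0.25(44.5 + 0.25P_{Streamly}) ⇒ 0.9375P_{Streamly} = 49.125, so P_{Streamly} = 52.4.
Then P_{Vidio} = 44.5 + 0.25·52.4 = 57.6.
q_{Streamly} = 104 − 2·52.4 + 57.6 = 56.8.
Profit = (52.4 − 24)·56.8 = 1613.12.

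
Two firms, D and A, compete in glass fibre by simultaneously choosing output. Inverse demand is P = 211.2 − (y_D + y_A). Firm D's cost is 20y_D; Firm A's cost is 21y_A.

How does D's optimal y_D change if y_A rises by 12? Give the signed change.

-6

Firm D's profit: π = y_D(211.2 − (y_D + y_A)) − 20y_D.
∂π/∂y_D = 191.2 − 2y_D − y_A = 0, so y_D = 95.6 − 0.5y_A.
The reaction-function slope is −0.5, so a 12-unit rise in y_A moves y_D by −0.5 × 12 = −6. D's best response falls — the actions are strategic substitutes.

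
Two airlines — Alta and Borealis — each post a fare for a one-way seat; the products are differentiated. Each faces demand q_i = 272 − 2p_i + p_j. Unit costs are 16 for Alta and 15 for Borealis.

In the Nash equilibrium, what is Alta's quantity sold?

Alta's profit: π = (p_{Alta} − 16)(272 − 2p_{Alta} + p_{Borealis}).
∂π/∂p_{Alta} = 304 − 4p_{Alta} + p_{Borealis} = 0 ⇒ p_{Alta} = 76 + 0.25p_{Borealis}.
Similarly p_{Borealis} = 75.5 + 0.25p_{Alta}.
Substituting the second reaction function into the first: p_{Alta} = 76 + 0.25(75.5 + 0.25p_{Alta}), which gives 0.9375p_{Alta} = 94.875 ⇒ p_{Alta} = 101.2.
Then p_{Borealis} = 75.5 + 0.25·101.2 = 100.8.
q_{Alta} = 272 − 2·101.2 + 100.8 = 170.4.

170.4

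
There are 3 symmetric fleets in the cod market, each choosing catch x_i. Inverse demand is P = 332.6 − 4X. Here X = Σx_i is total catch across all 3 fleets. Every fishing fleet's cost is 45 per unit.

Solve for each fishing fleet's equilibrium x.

A representative fishing fleet's profit is π_i = x_i(332.6 − 4X) − 45x_i, with X = x_i + Σ_{j≠i} x_j.
First-order condition: 287.6 − 8x_i − 4Σ_{j≠i} x_j = 0.
In a symmetric equilibrium every fishing fleet chooses the same x, so Σ_{j≠i} x_j = 2x. The condition becomes 287.6 − 16x = 0, giving x = 287.6/16 = 17.975.

17.975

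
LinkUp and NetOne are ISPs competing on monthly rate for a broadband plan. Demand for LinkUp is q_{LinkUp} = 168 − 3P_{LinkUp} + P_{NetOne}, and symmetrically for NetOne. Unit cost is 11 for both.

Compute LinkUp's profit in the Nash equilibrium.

LinkUp's profit: π = (P_{LinkUp} − 11)(168 − 3P_{LinkUp} + P_{NetOne}).
∂π/∂P_{LinkUp} = 201 − 6P_{LinkUp} + P_{NetOne} = 0 ⇒ P_{LinkUp} = 33.5 + (1/6)P_{NetOne}.
Setting P_{LinkUp} = P_{NetOne} in the reaction function: P_{LinkUp} = 33.5 + (1/6)P_{LinkUp}, so P_{LinkUp} = 33.5 / (5/6) = 40.2.
q_{LinkUp} = 168 − 3·40.2 + 40.2 = 87.6.
Profit = (40.2 − 11)·87.6 = 2557.92.

2557.92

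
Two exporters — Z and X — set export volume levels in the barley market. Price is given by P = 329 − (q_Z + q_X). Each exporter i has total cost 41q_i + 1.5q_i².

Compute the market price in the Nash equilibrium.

233

Exporter Z's profit: π = q_Z(329 − (q_Z + q_X)) − 41q_Z − 1.5q_Z².
∂π/∂q_Z = 288 − 5q_Z − q_X = 0, so q_Z = 57.6 − 0.2q_X.
Setting q_Z = q_X in the reaction function: q_Z = 57.6 − 0.2q_Z, so q_Z = 57.6 / 1.2 = 48.
Equilibrium price: P = 329 − 96 = 233.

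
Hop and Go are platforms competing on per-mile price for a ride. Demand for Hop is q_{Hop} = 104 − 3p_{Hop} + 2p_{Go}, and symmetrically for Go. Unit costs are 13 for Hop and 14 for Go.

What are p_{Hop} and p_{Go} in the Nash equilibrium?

Hop's profit: π = (p_{Hop} − 13)(104 − 3p_{Hop} + 2p_{Go}).
∂π/∂p_{Hop} = 143 − 6p_{Hop} + 2p_{Go} = 0 ⇒ p_{Hop} = 143/6 + (1/3)p_{Go}.
Similarly p_{Go} = 73/3 + (1/3)p_{Hop}.
Solving the two reaction functions simultaneously: (1 − (1/3)(1/3))p_{Hop} = 143/6 + (1/3)·(73/3), so (8/9)p_{Hop} = 575/18 and p_{Hop} = 35.9375.
Then p_{Go} = 73/3 + (1/3)·35.9375 = 36.3125.

35.9375, 36.3125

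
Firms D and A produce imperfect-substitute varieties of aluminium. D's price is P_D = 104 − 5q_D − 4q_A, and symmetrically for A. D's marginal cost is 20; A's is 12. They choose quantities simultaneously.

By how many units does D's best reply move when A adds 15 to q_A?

Firm D's profit: π = q_D(104 − 5q_D − 4q_A) − 20q_D.
∂π/∂q_D = 84 − 10q_D − 4q_A = 0 ⇒ q_D = 8.4 − 0.4q_A.
The reaction-function slope is −0.4, so a 15-unit rise in q_A moves q_D by −0.4 × 15 = −6. D's best response falls — the actions are strategic substitutes.

-6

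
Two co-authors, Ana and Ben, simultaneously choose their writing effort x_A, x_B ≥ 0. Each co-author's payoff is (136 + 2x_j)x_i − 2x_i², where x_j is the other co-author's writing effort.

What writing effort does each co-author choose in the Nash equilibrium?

Ana's payoff is (136 + 2x_B)x_A − 2x_A².
∂π/∂x_A = 136 + 2x_B − 4x_A = 0, so x_A = 34 + 0.5x_B.
Setting x_A = x_B in the reaction function: x_A = 34 + 0.5x_A, so x_A = 34 / 0.5 = 68.

68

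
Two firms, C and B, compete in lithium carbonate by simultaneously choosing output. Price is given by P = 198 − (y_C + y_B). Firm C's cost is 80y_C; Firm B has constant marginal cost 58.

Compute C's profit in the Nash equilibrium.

1024

Firm C's profit: π = y_C(198 − (y_C + y_B)) − 80y_C.
∂π/∂y_C = 118 − 2y_C − y_B = 0, so y_C = 59 − 0.5y_B.
By the same steps for B: y_B = 70 − 0.5y_C.
Plugging y_B into C's best response: y_C = 59 − 0.5(70 − 0.5y_C) ⇒ 0.75y_C = 24, so y_C = 32.
Then y_B = 70 − 0.5·32 = 54.
Price P = 198 − 86 = 112.
C's profit: (112 − 80)·32 = 1024.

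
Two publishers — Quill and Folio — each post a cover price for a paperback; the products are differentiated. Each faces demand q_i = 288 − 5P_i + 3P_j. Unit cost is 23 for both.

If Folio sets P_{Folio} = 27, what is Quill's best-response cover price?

48.4

Quill's profit: π = (P_{Quill} − 23)(288 − 5P_{Quill} + 3P_{Folio}).
∂π/∂P_{Quill} = 403 − 10P_{Quill} + 3P_{Folio} = 0 ⇒ P_{Quill} = 40.3 + 0.3P_{Folio}.
At P_{Folio} = 27: P_{Quill} = 40.3 + 0.3·27 = 48.4.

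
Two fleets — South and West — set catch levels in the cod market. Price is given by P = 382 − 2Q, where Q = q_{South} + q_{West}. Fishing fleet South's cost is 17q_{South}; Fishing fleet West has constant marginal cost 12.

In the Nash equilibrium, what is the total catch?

Fishing fleet South's profit: π = q_{South}(382 − 2(q_{South} + q_{West})) − 17q_{South}.
∂π/∂q_{South} = 365 − 4q_{South} − 2q_{West} = 0, so q_{South} = 91.25 − 0.5q_{West}.
By the same steps for West: q_{West} = 92.5 − 0.5q_{South}.
Solving the two reaction functions simultaneously: (1 − (−0.5)(−0.5))q_{South} = 91.25 − 0.5·92.5, so 0.75q_{South} = 45 and q_{South} = 60.
Then q_{West} = 92.5 − 0.5·60 = 62.5.
Total catch: 60 + 62.5 = 122.5.

122.5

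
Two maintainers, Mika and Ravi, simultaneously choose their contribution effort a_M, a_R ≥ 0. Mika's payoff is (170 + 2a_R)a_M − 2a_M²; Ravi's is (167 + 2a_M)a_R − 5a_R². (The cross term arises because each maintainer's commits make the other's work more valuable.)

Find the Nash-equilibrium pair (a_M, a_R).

56.5, 28

Expanding Mika's payoff: 170a_M + 2a_Ra_M − 2a_M².
∂π/∂a_M = 170 + 2a_R − 4a_M = 0, so a_M = 42.5 + 0.5a_R.
Likewise for Ravi: a_R = 16.7 + 0.2a_M.
Substituting the second reaction function into the first: a_M = 42.5 + 0.5(16.7 + 0.2a_M), which gives 0.9a_M = 50.85 ⇒ a_M = 56.5.
Then a_R = 16.7 + 0.2·56.5 = 28.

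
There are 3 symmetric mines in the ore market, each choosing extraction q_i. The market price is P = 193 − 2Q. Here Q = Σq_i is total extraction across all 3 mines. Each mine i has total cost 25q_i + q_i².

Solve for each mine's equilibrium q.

A representative mine's profit is π_i = q_i(193 − 2Q) − 25q_i − q_i², with Q = q_i + Σ_{j≠i} q_j.
First-order condition: 168 − 6q_i − 2Σ_{j≠i} q_j = 0.
With identical mines, set every q_j = q: then 168 − 6q − 4q = 0, i.e. q = 168/10 = 16.8.

16.8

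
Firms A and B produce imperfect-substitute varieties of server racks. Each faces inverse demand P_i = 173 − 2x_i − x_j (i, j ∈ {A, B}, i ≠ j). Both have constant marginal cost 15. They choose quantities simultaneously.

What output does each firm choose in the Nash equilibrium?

Firm A's profit: π = x_A(173 − 2x_A − x_B) − 15x_A.
∂π/∂x_A = 158 − 4x_A − x_B = 0 ⇒ x_A = 39.5 − 0.25x_B.
By symmetry x_B = x_A; substituting into the reaction function, 1.25x_A = 39.5 and x_A = 31.6.

31.6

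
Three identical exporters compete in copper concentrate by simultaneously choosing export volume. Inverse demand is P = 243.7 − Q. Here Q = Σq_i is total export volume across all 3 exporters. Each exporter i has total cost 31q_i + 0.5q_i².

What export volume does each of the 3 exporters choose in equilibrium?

A representative exporter's profit is π_i = q_i(243.7 − Q) − 31q_i − 0.5q_i², with Q = q_i + Σ_{j≠i} q_j.
First-order condition: 212.7 − 3q_i − Σ_{j≠i} q_j = 0.
With identical exporters, set every q_j = q: then 212.7 − 3q − 2q = 0, i.e. q = 212.7/5 = 42.54.

42.54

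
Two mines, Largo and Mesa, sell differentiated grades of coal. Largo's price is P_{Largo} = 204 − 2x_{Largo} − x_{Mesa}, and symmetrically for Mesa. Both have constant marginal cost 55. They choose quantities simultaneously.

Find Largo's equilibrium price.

114.6

Mine Largo's profit: π = x_{Largo}(204 − 2x_{Largo} − x_{Mesa}) − 55x_{Largo}.
∂π/∂x_{Largo} = 149 − 4x_{Largo} − x_{Mesa} = 0 ⇒ x_{Largo} = 37.25 − 0.25x_{Mesa}.
By symmetry x_{Mesa} = x_{Largo}; substituting into the reaction function, 1.25x_{Largo} = 37.25 and x_{Largo} = 29.8.
P_{Largo} = 204 − 2·29.8 − 29.8 = 114.6.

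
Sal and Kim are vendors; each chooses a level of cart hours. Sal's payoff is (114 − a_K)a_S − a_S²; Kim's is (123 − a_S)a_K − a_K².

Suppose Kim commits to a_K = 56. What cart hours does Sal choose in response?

Expanding Sal's payoff: 114a_S − a_Ka_S − a_S².
∂π/∂a_S = 114 − a_K − 2a_S = 0, so a_S = 57 − 0.5a_K.
At a_K = 56: a_S = 57 − 0.5·56 = 29.

29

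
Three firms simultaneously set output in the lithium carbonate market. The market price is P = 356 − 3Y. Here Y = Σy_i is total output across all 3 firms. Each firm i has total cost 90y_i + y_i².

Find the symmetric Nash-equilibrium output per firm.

A representative firm's profit is π_i = y_i(356 − 3Y) − 90y_i − y_i², with Y = y_i + Σ_{j≠i} y_j.
First-order condition: 266 − 8y_i − 3Σ_{j≠i} y_j = 0.
Imposing symmetry (y_j = y for all j) turns Σ_{j≠i} y_j into 2y, so 266 = 14y and y = 19.

19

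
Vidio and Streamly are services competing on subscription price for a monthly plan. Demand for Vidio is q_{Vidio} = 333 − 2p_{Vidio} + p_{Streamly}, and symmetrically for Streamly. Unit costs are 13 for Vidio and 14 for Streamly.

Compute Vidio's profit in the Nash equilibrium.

22812.48

Vidio's profit: π = (p_{Vidio} − 13)(333 − 2p_{Vidio} + p_{Streamly}).
∂π/∂p_{Vidio} = 359 − 4p_{Vidio} + p_{Streamly} = 0 ⇒ p_{Vidio} = 89.75 + 0.25p_{Streamly}.
Similarly p_{Streamly} = 90.25 + 0.25p_{Vidio}.
Substituting the second reaction function into the first: p_{Vidio} = 89.75 + 0.25(90.25 + 0.25p_{Vidio}), which gives 0.9375p_{Vidio} = 112.3125 ⇒ p_{Vidio} = 119.8.
Then p_{Streamly} = 90.25 + 0.25·119.8 = 120.2.
q_{Vidio} = 333 − 2·119.8 + 120.2 = 213.6.
Profit = (119.8 − 13)·213.6 = 22812.48.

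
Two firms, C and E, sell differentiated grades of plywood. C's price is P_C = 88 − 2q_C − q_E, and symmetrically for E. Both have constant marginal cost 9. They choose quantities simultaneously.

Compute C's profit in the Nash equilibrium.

499.28

Firm C's profit: π = q_C(88 − 2q_C − q_E) − 9q_C.
∂π/∂q_C = 79 − 4q_C − q_E = 0 ⇒ q_C = 19.75 − 0.25q_E.
The game is symmetric, so in equilibrium q_E = q_C: the reaction function gives 1.25q_C = 19.75, hence q_C = 15.8.
P_C = 88 − 2·15.8 − 15.8 = 40.6.
Profit = (40.6 − 9)·15.8 = 499.28.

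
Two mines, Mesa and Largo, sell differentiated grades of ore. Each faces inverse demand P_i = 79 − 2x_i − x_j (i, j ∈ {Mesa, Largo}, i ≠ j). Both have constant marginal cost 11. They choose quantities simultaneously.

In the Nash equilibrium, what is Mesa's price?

38.2

Mine Mesa's profit: π = x_{Mesa}(79 − 2x_{Mesa} − x_{Largo}) − 11x_{Mesa}.
∂π/∂x_{Mesa} = 68 − 4x_{Mesa} − x_{Largo} = 0 ⇒ x_{Mesa} = 17 − 0.25x_{Largo}.
By symmetry x_{Largo} = x_{Mesa}; substituting into the reaction function, 1.25x_{Mesa} = 17 and x_{Mesa} = 13.6.
P_{Mesa} = 79 − 2·13.6 − 13.6 = 38.2.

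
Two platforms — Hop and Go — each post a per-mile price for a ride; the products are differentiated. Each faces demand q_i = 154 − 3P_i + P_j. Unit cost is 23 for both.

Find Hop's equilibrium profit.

Hop's profit: π = (P_{Hop} − 23)(154 − 3P_{Hop} + P_{Go}).
∂π/∂P_{Hop} = 223 − 6P_{Hop} + P_{Go} = 0 ⇒ P_{Hop} = 223/6 + (1/6)P_{Go}.
Setting P_{Hop} = P_{Go} in the reaction function: P_{Hop} = 223/6 + (1/6)P_{Hop}, so P_{Hop} = (223/6) / (5/6) = 44.6.
q_{Hop} = 154 − 3·44.6 + 44.6 = 64.8.
Profit = (44.6 − 23)·64.8 = 1399.68.

1399.68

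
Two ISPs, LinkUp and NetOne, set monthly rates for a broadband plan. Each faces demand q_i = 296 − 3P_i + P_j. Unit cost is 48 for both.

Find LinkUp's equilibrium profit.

4800

LinkUp's profit: π = (P_{LinkUp} − 48)(296 − 3P_{LinkUp} + P_{NetOne}).
∂π/∂P_{LinkUp} = 440 − 6P_{LinkUp} + P_{NetOne} = 0 ⇒ P_{LinkUp} = 220/3 + (1/6)P_{NetOne}.
The game is symmetric, so in equilibrium P_{NetOne} = P_{LinkUp}: the reaction function gives (5/6)P_{LinkUp} = 220/3, hence P_{LinkUp} = 88.
q_{LinkUp} = 296 − 3·88 + 88 = 120.
Profit = (88 − 48)·120 = 4800.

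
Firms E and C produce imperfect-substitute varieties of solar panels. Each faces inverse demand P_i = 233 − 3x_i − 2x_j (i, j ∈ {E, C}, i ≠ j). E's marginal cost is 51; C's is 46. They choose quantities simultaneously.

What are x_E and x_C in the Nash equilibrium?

Firm E's profit: π = x_E(233 − 3x_E − 2x_C) − 51x_E.
∂π/∂x_E = 182 − 6x_E − 2x_C = 0 ⇒ x_E = 91/3 − (1/3)x_C.
Similarly x_C = 187/6 − (1/3)x_E.
Substituting the second reaction function into the first: x_E = 91/3 − (1/3)(187/6 − (1/3)x_E), which gives (8/9)x_E = 359/18 ⇒ x_E = 22.4375.
Then x_C = 187/6 − (1/3)·22.4375 = 23.6875.

22.4375, 23.6875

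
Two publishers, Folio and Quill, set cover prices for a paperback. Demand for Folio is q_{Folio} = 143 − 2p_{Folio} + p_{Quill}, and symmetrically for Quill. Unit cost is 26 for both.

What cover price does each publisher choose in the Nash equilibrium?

Folio's profit: π = (p_{Folio} − 26)(143 − 2p_{Folio} + p_{Quill}).
∂π/∂p_{Folio} = 195 − 4p_{Folio} + p_{Quill} = 0 ⇒ p_{Folio} = 48.75 + 0.25p_{Quill}.
By symmetry p_{Quill} = p_{Folio}; substituting into the reaction function, 0.75p_{Folio} = 48.75 and p_{Folio} = 65.

65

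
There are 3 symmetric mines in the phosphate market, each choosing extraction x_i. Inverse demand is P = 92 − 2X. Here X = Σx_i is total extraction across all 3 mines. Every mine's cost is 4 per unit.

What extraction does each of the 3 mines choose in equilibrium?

A representative mine's profit is π_i = x_i(92 − 2X) − 4x_i, with X = x_i + Σ_{j≠i} x_j.
First-order condition: 88 − 4x_i − 2Σ_{j≠i} x_j = 0.
With identical mines, set every x_j = x: then 88 − 4x − 4x = 0, i.e. x = 88/8 = 11.

11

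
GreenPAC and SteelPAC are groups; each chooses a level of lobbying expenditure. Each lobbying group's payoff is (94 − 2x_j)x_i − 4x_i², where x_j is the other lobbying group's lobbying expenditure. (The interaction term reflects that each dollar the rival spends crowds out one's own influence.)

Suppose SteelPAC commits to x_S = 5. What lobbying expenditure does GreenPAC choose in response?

GreenPAC's payoff is (94 − 2x_S)x_G − 4x_G².
∂π/∂x_G = 94 − 2x_S − 8x_G = 0, so x_G = 11.75 − 0.25x_S.
At x_S = 5: x_G = 11.75 − 0.25·5 = 10.5.

10.5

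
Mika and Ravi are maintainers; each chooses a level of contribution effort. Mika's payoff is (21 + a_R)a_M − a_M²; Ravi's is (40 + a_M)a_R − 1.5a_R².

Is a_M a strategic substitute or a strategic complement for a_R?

Expanding Mika's payoff: 21a_M + a_Ra_M − a_M².
∂π/∂a_M = 21 + a_R − 2a_M = 0, so a_M = 10.5 + 0.5a_R.
The best-response slope da_M/da_R = 0.5 > 0: the reaction function is upward-sloping, so the choices are strategic complements.

strategic complements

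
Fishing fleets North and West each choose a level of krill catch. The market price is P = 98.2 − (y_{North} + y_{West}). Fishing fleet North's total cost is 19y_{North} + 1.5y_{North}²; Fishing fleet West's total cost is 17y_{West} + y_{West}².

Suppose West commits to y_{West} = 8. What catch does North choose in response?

14.24

Fishing fleet North's profit: π = y_{North}(98.2 − (y_{North} + y_{West})) − 19y_{North} − 1.5y_{North}².
∂π/∂y_{North} = 79.2 − 5y_{North} − y_{West} = 0, so y_{North} = 15.84 − 0.2y_{West}.
At y_{West} = 8: y_{North} = 15.84 − 0.2·8 = 14.24.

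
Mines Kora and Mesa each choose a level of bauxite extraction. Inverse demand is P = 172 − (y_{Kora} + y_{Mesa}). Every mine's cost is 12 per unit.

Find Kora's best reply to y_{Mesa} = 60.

Mine Kora's profit: π = y_{Kora}(172 − (y_{Kora} + y_{Mesa})) − 12y_{Kora}.
∂π/∂y_{Kora} = 160 − 2y_{Kora} − y_{Mesa} = 0, so y_{Kora} = 80 − 0.5y_{Mesa}.
At y_{Mesa} = 60: y_{Kora} = 80 − 0.5·60 = 50.

50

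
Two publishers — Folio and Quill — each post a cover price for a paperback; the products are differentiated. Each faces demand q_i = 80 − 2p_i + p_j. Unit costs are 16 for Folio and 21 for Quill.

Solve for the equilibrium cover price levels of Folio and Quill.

38, 40

Folio's profit: π = (p_{Folio} − 16)(80 − 2p_{Folio} + p_{Quill}).
∂π/∂p_{Folio} = 112 − 4p_{Folio} + p_{Quill} = 0 ⇒ p_{Folio} = 28 + 0.25p_{Quill}.
Similarly p_{Quill} = 30.5 + 0.25p_{Folio}.
Solving the two reaction functions simultaneously: (1 − (0.25)(0.25))p_{Folio} = 28 + 0.25·30.5, so 0.9375p_{Folio} = 35.625 and p_{Folio} = 38.
Then p_{Quill} = 30.5 + 0.25·38 = 40.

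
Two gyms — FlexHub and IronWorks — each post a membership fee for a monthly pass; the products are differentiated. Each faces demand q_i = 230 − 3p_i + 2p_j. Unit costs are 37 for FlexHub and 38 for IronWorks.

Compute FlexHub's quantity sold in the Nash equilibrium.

145.3125

FlexHub's profit: π = (p_{FlexHub} − 37)(230 − 3p_{FlexHub} + 2p_{IronWorks}).
∂π/∂p_{FlexHub} = 341 − 6p_{FlexHub} + 2p_{IronWorks} = 0 ⇒ p_{FlexHub} = 341/6 + (1/3)p_{IronWorks}.
Similarly p_{IronWorks} = 172/3 + (1/3)p_{FlexHub}.
Solving the two reaction functions simultaneously: (1 − (1/3)(1/3))p_{FlexHub} = 341/6 + (1/3)·(172/3), so (8/9)p_{FlexHub} = 1367/18 and p_{FlexHub} = 85.4375.
Then p_{IronWorks} = 172/3 + (1/3)·85.4375 = 85.8125.
q_{FlexHub} = 230 − 3·85.4375 + 2·85.8125 = 145.3125.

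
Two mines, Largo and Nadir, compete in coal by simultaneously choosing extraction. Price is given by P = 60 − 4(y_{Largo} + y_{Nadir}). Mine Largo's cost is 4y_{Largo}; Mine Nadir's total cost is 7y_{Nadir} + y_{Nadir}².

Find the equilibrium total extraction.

8.5625

Mine Largo's profit: π = y_{Largo}(60 − 4(y_{Largo} + y_{Nadir})) − 4y_{Largo}.
∂π/∂y_{Largo} = 56 − 8y_{Largo} − 4y_{Nadir} = 0, so y_{Largo} = 7 − 0.5y_{Nadir}.
For Nadir: ∂π/∂y_{Nadir} = 53 − 10y_{Nadir} − 4y_{Largo} = 0 ⇒ y_{Nadir} = 5.3 − 0.4y_{Largo}.
Substituting the second reaction function into the first: y_{Largo} = 7 − 0.5(5.3 − 0.4y_{Largo}), which gives 0.8y_{Largo} = 4.35 ⇒ y_{Largo} = 5.4375.
Then y_{Nadir} = 5.3 − 0.4·5.4375 = 3.125.
Total extraction: 5.4375 + 3.125 = 8.5625.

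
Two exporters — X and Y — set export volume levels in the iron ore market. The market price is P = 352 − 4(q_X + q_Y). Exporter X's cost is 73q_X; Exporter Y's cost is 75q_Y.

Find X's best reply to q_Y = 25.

Exporter X's profit: π = q_X(352 − 4(q_X + q_Y)) − 73q_X.
∂π/∂q_X = 279 − 8q_X − 4q_Y = 0, so q_X = 34.875 − 0.5q_Y.
At q_Y = 25: q_X = 34.875 − 0.5·25 = 22.375.

22.375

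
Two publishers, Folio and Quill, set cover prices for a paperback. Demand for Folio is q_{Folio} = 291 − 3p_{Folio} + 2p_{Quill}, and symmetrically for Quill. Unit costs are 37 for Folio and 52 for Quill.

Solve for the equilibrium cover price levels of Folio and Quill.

Folio's profit: π = (p_{Folio} − 37)(291 − 3p_{Folio} + 2p_{Quill}).
∂π/∂p_{Folio} = 402 − 6p_{Folio} + 2p_{Quill} = 0 ⇒ p_{Folio} = 67 + (1/3)p_{Quill}.
Similarly p_{Quill} = 74.5 + (1/3)p_{Folio}.
Substituting the second reaction function into the first: p_{Folio} = 67 + (1/3)(74.5 + (1/3)p_{Folio}), which gives (8/9)p_{Folio} = 551/6 ⇒ p_{Folio} = 103.3125.
Then p_{Quill} = 74.5 + (1/3)·103.3125 = 108.9375.

103.3125, 108.9375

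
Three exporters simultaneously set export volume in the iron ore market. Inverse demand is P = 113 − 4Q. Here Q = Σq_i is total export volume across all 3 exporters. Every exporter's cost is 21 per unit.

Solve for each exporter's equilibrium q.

5.75

A representative exporter's profit is π_i = q_i(113 − 4Q) − 21q_i, with Q = q_i + Σ_{j≠i} q_j.
First-order condition: 92 − 8q_i − 4Σ_{j≠i} q_j = 0.
In a symmetric equilibrium every exporter chooses the same q, so Σ_{j≠i} q_j = 2q. The condition becomes 92 − 16q = 0, giving q = 92/16 = 5.75.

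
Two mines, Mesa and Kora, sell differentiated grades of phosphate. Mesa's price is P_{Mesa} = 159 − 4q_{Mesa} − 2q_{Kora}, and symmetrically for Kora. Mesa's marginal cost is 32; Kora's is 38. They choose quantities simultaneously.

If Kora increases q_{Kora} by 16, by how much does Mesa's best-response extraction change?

Mine Mesa's profit: π = q_{Mesa}(159 − 4q_{Mesa} − 2q_{Kora}) − 32q_{Mesa}.
∂π/∂q_{Mesa} = 127 − 8q_{Mesa} − 2q_{Kora} = 0 ⇒ q_{Mesa} = 15.875 − 0.25q_{Kora}.
The reaction-function slope is −0.25, so a 16-unit rise in q_{Kora} moves q_{Mesa} by −0.25 × 16 = −4. Mesa's best response falls — the actions are strategic substitutes.

-4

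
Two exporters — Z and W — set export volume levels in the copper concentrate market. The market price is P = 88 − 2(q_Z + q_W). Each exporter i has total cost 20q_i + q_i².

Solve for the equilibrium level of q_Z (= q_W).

8.5

Exporter Z's profit: π = q_Z(88 − 2(q_Z + q_W)) − 20q_Z − q_Z².
∂π/∂q_Z = 68 − 6q_Z − 2q_W = 0, so q_Z = 34/3 − (1/3)q_W.
The game is symmetric, so in equilibrium q_W = q_Z: the reaction function gives (4/3)q_Z = 34/3, hence q_Z = 8.5.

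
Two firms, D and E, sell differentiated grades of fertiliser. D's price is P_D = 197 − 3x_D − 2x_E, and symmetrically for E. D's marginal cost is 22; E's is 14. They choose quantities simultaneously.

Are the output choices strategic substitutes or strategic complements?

Firm D's profit: π = x_D(197 − 3x_D − 2x_E) − 22x_D.
∂π/∂x_D = 175 − 6x_D − 2x_E = 0 ⇒ x_D = 175/6 − (1/3)x_E.
The best-response slope dx_D/dx_E = −1/3 < 0: the reaction function is downward-sloping, so the choices are strategic substitutes.

strategic substitutes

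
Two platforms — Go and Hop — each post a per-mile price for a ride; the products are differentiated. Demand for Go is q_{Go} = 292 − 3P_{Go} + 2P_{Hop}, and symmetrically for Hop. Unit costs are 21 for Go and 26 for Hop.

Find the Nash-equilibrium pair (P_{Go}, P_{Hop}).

Go's profit: π = (P_{Go} − 21)(292 − 3P_{Go} + 2P_{Hop}).
∂π/∂P_{Go} = 355 − 6P_{Go} + 2P_{Hop} = 0 ⇒ P_{Go} = 355/6 + (1/3)P_{Hop}.
Similarly P_{Hop} = 185/3 + (1/3)P_{Go}.
Solving the two reaction functions simultaneously: (1 − (1/3)(1/3))P_{Go} = 355/6 + (1/3)·(185/3), so (8/9)P_{Go} = 1435/18 and P_{Go} = 89.6875.
Then P_{Hop} = 185/3 + (1/3)·89.6875 = 91.5625.

89.6875, 91.5625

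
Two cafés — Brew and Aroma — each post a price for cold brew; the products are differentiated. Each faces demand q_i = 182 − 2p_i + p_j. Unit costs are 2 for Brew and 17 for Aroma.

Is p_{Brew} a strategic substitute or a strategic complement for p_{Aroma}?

strategic complements

Brew's profit: π = (p_{Brew} − 2)(182 − 2p_{Brew} + p_{Aroma}).
∂π/∂p_{Brew} = 186 − 4p_{Brew} + p_{Aroma} = 0 ⇒ p_{Brew} = 46.5 + 0.25p_{Aroma}.
The best-response slope dp_{Brew}/dp_{Aroma} = 0.25 > 0: the reaction function is upward-sloping, so the choices are strategic complements.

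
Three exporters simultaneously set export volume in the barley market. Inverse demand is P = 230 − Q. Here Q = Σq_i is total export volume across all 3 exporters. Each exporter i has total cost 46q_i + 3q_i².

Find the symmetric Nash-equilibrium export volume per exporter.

18.4

A representative exporter's profit is π_i = q_i(230 − Q) − 46q_i − 3q_i², with Q = q_i + Σ_{j≠i} q_j.
First-order condition: 184 − 8q_i − Σ_{j≠i} q_j = 0.
With identical exporters, set every q_j = q: then 184 − 8q − 2q = 0, i.e. q = 184/10 = 18.4.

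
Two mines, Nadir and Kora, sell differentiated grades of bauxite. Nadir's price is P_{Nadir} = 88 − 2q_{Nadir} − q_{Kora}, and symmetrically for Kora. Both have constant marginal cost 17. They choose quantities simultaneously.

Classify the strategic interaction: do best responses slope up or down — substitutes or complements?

Mine Nadir's profit: π = q_{Nadir}(88 − 2q_{Nadir} − q_{Kora}) − 17q_{Nadir}.
∂π/∂q_{Nadir} = 71 − 4q_{Nadir} − q_{Kora} = 0 ⇒ q_{Nadir} = 17.75 − 0.25q_{Kora}.
The best-response slope dq_{Nadir}/dq_{Kora} = −0.25 < 0: the reaction function is downward-sloping, so the choices are strategic substitutes.

strategic substitutes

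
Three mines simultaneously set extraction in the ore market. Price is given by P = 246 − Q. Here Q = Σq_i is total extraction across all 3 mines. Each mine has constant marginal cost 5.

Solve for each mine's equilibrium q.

A representative mine's profit is π_i = q_i(246 − Q) − 5q_i, with Q = q_i + Σ_{j≠i} q_j.
First-order condition: 241 − 2q_i − Σ_{j≠i} q_j = 0.
With identical mines, set every q_j = q: then 241 − 2q − 2q = 0, i.e. q = 241/4 = 60.25.

60.25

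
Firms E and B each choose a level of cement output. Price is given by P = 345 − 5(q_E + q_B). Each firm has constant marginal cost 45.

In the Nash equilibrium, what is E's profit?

2000

Firm E's profit: π = q_E(345 − 5(q_E + q_B)) − 45q_E.
∂π/∂q_E = 300 − 10q_E − 5q_B = 0, so q_E = 30 − 0.5q_B.
Setting q_E = q_B in the reaction function: q_E = 30 − 0.5q_E, so q_E = 30 / 1.5 = 20.
Price P = 345 − 5·40 = 145.
E's profit: (145 − 45)·20 = 2000.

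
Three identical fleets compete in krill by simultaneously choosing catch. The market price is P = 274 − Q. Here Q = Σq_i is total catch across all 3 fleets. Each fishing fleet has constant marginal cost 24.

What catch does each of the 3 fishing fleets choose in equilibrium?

A representative fishing fleet's profit is π_i = q_i(274 − Q) − 24q_i, with Q = q_i + Σ_{j≠i} q_j.
First-order condition: 250 − 2q_i − Σ_{j≠i} q_j = 0.
With identical fishing fleets, set every q_j = q: then 250 − 2q − 2q = 0, i.e. q = 250/4 = 62.5.

62.5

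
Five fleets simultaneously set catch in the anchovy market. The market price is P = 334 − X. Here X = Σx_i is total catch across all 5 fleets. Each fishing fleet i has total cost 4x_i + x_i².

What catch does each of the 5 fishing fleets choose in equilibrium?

41.25

A representative fishing fleet's profit is π_i = x_i(334 − X) − 4x_i − x_i², with X = x_i + Σ_{j≠i} x_j.
First-order condition: 330 − 4x_i − Σ_{j≠i} x_j = 0.
In a symmetric equilibrium every fishing fleet chooses the same x, so Σ_{j≠i} x_j = 4x. The condition becomes 330 − 8x = 0, giving x = 330/8 = 41.25.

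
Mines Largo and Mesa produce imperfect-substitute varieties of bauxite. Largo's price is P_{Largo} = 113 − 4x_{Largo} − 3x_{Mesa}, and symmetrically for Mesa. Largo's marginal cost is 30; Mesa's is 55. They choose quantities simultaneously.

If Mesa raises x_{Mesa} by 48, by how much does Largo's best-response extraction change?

Mine Largo's profit: π = x_{Largo}(113 − 4x_{Largo} − 3x_{Mesa}) − 30x_{Largo}.
∂π/∂x_{Largo} = 83 − 8x_{Largo} − 3x_{Mesa} = 0 ⇒ x_{Largo} = 10.375 − 0.375x_{Mesa}.
The reaction-function slope is −0.375, so a 48-unit rise in x_{Mesa} moves x_{Largo} by −0.375 × 48 = −18. Largo's best response falls — the actions are strategic substitutes.

-18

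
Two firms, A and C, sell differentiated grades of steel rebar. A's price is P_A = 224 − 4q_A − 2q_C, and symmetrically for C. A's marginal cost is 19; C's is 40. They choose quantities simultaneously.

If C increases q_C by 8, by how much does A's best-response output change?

Firm A's profit: π = q_A(224 − 4q_A − 2q_C) − 19q_A.
∂π/∂q_A = 205 − 8q_A − 2q_C = 0 ⇒ q_A = 25.625 − 0.25q_C.
The reaction-function slope is −0.25, so an 8-unit rise in q_C moves q_A by −0.25 × 8 = −2. A's best response falls — the actions are strategic substitutes.

-2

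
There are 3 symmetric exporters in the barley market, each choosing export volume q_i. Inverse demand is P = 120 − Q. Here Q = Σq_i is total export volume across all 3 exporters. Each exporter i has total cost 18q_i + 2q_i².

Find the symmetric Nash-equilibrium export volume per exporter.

12.75

A representative exporter's profit is π_i = q_i(120 − Q) − 18q_i − 2q_i², with Q = q_i + Σ_{j≠i} q_j.
First-order condition: 102 − 6q_i − Σ_{j≠i} q_j = 0.
Imposing symmetry (q_j = q for all j) turns Σ_{j≠i} q_j into 2q, so 102 = 8q and q = 12.75.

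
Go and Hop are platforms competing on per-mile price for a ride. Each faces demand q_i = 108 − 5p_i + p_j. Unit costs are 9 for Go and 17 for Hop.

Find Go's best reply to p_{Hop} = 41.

Go's profit: π = (p_{Go} − 9)(108 − 5p_{Go} + p_{Hop}).
∂π/∂p_{Go} = 153 − 10p_{Go} + p_{Hop} = 0 ⇒ p_{Go} = 15.3 + 0.1p_{Hop}.
At p_{Hop} = 41: p_{Go} = 15.3 + 0.1·41 = 19.4.

19.4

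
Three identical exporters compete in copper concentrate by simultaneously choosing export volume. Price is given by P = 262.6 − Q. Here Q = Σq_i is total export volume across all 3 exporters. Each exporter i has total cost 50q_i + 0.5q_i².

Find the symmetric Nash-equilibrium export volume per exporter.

A representative exporter's profit is π_i = q_i(262.6 − Q) − 50q_i − 0.5q_i², with Q = q_i + Σ_{j≠i} q_j.
First-order condition: 212.6 − 3q_i − Σ_{j≠i} q_j = 0.
Imposing symmetry (q_j = q for all j) turns Σ_{j≠i} q_j into 2q, so 212.6 = 5q and q = 42.52.

42.52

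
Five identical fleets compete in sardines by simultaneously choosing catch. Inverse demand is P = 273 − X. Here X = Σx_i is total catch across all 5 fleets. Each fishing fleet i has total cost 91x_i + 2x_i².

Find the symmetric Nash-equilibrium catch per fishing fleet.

18.2

A representative fishing fleet's profit is π_i = x_i(273 − X) − 91x_i − 2x_i², with X = x_i + Σ_{j≠i} x_j.
First-order condition: 182 − 6x_i − Σ_{j≠i} x_j = 0.
Imposing symmetry (x_j = x for all j) turns Σ_{j≠i} x_j into 4x, so 182 = 10x and x = 18.2.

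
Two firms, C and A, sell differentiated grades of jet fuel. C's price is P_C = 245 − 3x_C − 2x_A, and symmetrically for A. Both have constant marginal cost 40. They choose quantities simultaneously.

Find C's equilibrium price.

116.875

Firm C's profit: π = x_C(245 − 3x_C − 2x_A) − 40x_C.
∂π/∂x_C = 205 − 6x_C − 2x_A = 0 ⇒ x_C = 205/6 − (1/3)x_A.
Setting x_C = x_A in the reaction function: x_C = 205/6 − (1/3)x_C, so x_C = (205/6) / (4/3) = 25.625.
P_C = 245 − 3·25.625 − 2·25.625 = 116.875.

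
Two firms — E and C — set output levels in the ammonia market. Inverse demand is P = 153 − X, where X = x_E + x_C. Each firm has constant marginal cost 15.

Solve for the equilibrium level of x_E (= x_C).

Firm E's profit: π = x_E(153 − (x_E + x_C)) − 15x_E.
∂π/∂x_E = 138 − 2x_E − x_C = 0, so x_E = 69 − 0.5x_C.
The game is symmetric, so in equilibrium x_C = x_E: the reaction function gives 1.5x_E = 69, hence x_E = 46.

46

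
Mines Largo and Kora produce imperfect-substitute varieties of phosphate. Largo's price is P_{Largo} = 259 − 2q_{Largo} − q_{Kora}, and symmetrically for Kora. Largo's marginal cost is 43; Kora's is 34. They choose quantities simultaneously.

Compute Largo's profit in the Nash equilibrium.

3629.52

Mine Largo's profit: π = q_{Largo}(259 − 2q_{Largo} − q_{Kora}) − 43q_{Largo}.
∂π/∂q_{Largo} = 216 − 4q_{Largo} − q_{Kora} = 0 ⇒ q_{Largo} = 54 − 0.25q_{Kora}.
Similarly q_{Kora} = 56.25 − 0.25q_{Largo}.
Solving the two reaction functions simultaneously: (1 − (−0.25)(−0.25))q_{Largo} = 54 − 0.25·56.25, so 0.9375q_{Largo} = 39.9375 and q_{Largo} = 42.6.
Then q_{Kora} = 56.25 − 0.25·42.6 = 45.6.
P_{Largo} = 259 − 2·42.6 − 45.6 = 128.2.
Profit = (128.2 − 43)·42.6 = 3629.52.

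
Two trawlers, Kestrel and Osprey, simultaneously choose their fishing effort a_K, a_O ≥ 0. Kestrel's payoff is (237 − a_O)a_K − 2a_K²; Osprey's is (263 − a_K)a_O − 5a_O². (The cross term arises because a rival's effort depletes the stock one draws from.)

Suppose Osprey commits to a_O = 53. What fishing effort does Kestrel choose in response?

Expanding Kestrel's payoff: 237a_K − a_Oa_K − 2a_K².
∂π/∂a_K = 237 − a_O − 4a_K = 0, so a_K = 59.25 − 0.25a_O.
At a_O = 53: a_K = 59.25 − 0.25·53 = 46.

46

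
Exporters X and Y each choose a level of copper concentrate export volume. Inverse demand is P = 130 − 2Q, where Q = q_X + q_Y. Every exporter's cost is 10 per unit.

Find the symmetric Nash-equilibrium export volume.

20

Exporter X's profit: π = q_X(130 − 2(q_X + q_Y)) − 10q_X.
∂π/∂q_X = 120 − 4q_X − 2q_Y = 0, so q_X = 30 − 0.5q_Y.
The game is symmetric, so in equilibrium q_Y = q_X: the reaction function gives 1.5q_X = 30, hence q_X = 20.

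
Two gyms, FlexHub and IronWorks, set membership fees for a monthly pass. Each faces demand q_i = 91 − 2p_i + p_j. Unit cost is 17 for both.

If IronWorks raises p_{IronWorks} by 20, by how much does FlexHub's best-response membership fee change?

FlexHub's profit: π = (p_{FlexHub} − 17)(91 − 2p_{FlexHub} + p_{IronWorks}).
∂π/∂p_{FlexHub} = 125 − 4p_{FlexHub} + p_{IronWorks} = 0 ⇒ p_{FlexHub} = 31.25 + 0.25p_{IronWorks}.
The reaction-function slope is 0.25, so a 20-unit rise in p_{IronWorks} moves p_{FlexHub} by 0.25 × 20 = 5. FlexHub's best response rises — the actions are strategic complements.

5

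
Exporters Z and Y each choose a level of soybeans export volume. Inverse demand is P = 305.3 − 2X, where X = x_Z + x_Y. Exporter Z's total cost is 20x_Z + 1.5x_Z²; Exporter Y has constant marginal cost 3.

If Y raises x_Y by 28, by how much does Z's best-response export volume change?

-8

Exporter Z's profit: π = x_Z(305.3 − 2(x_Z + x_Y)) − 20x_Z − 1.5x_Z².
∂π/∂x_Z = 285.3 − 7x_Z − 2x_Y = 0, so x_Z = 2853/70 − (2/7)x_Y.
The reaction-function slope is −2/7, so a 28-unit rise in x_Y moves x_Z by −2/7 × 28 = −8. Z's best response falls — the actions are strategic substitutes.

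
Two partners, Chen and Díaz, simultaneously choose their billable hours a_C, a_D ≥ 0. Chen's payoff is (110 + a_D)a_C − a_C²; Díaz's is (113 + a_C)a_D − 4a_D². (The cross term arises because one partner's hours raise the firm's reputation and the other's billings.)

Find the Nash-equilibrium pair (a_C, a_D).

Expanding Chen's payoff: 110a_C + a_Da_C − a_C².
∂π/∂a_C = 110 + a_D − 2a_C = 0, so a_C = 55 + 0.5a_D.
Likewise for Díaz: a_D = 14.125 + 0.125a_C.
Solving the two reaction functions simultaneously: (1 − (0.5)(0.125))a_C = 55 + 0.5·14.125, so 0.9375a_C = 62.0625 and a_C = 66.2.
Then a_D = 14.125 + 0.125·66.2 = 22.4.

66.2, 22.4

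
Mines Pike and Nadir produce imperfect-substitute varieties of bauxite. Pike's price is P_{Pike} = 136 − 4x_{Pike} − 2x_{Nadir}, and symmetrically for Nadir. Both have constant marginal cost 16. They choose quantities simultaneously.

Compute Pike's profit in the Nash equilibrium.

Mine Pike's profit: π = x_{Pike}(136 − 4x_{Pike} − 2x_{Nadir}) − 16x_{Pike}.
∂π/∂x_{Pike} = 120 − 8x_{Pike} − 2x_{Nadir} = 0 ⇒ x_{Pike} = 15 − 0.25x_{Nadir}.
The game is symmetric, so in equilibrium x_{Nadir} = x_{Pike}: the reaction function gives 1.25x_{Pike} = 15, hence x_{Pike} = 12.
P_{Pike} = 136 − 4·12 − 2·12 = 64.
Profit = (64 − 16)·12 = 576.

576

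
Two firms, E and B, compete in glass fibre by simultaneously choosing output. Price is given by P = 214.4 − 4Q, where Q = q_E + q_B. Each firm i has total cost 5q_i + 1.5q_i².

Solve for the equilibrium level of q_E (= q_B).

13.96

Firm E's profit: π = q_E(214.4 − 4(q_E + q_B)) − 5q_E − 1.5q_E².
∂π/∂q_E = 209.4 − 11q_E − 4q_B = 0, so q_E = 1047/55 − (4/11)q_B.
The game is symmetric, so in equilibrium q_B = q_E: the reaction function gives (15/11)q_E = 1047/55, hence q_E = 13.96.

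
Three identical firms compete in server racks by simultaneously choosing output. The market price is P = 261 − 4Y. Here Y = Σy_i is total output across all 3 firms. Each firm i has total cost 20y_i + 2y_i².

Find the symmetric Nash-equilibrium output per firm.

12.05

A representative firm's profit is π_i = y_i(261 − 4Y) − 20y_i − 2y_i², with Y = y_i + Σ_{j≠i} y_j.
First-order condition: 241 − 12y_i − 4Σ_{j≠i} y_j = 0.
With identical firms, set every y_j = y: then 241 − 12y − 8y = 0, i.e. y = 241/20 = 12.05.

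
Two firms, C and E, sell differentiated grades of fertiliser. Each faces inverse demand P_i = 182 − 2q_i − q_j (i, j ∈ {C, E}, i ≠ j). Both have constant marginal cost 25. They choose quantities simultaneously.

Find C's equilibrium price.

Firm C's profit: π = q_C(182 − 2q_C − q_E) − 25q_C.
∂π/∂q_C = 157 − 4q_C − q_E = 0 ⇒ q_C = 39.25 − 0.25q_E.
By symmetry q_E = q_C; substituting into the reaction function, 1.25q_C = 39.25 and q_C = 31.4.
P_C = 182 − 2·31.4 − 31.4 = 87.8.

87.8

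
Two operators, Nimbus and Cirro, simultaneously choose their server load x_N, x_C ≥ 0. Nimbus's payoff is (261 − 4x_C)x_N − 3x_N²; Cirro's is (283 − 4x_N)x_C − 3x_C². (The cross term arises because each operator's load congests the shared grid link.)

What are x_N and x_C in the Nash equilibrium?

21.7, 32.7

Expanding Nimbus's payoff: 261x_N − 4x_Cx_N − 3x_N².
∂π/∂x_N = 261 − 4x_C − 6x_N = 0, so x_N = 43.5 − (2/3)x_C.
Likewise for Cirro: x_C = 283/6 − (2/3)x_N.
Solving the two reaction functions simultaneously: (1 − (−2/3)(−2/3))x_N = 43.5 − (2/3)·(283/6), so (5/9)x_N = 217/18 and x_N = 21.7.
Then x_C = 283/6 − (2/3)·21.7 = 32.7.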